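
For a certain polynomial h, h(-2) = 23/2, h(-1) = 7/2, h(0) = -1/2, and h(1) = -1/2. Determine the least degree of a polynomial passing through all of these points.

Forward differences of the values at t = -2, -1, 0, 1:
  h  : 23/2  7/2  -1/2  -1/2
  Δ  : -8  -4  0
  Δ^2: 4  4
  Δ^3: 0
The second differences are constant (4) and nonzero, while all higher differences vanish, so the minimal degree is 2.

2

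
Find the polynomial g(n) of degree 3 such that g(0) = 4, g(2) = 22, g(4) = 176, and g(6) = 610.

g(n) = 3n^3 - n^2 - n + 4

Write g(n) = an^3 + bn^2 + cn + d. Substituting each data point gives a linear system:
  d = 4
  8a + 4b + 2c + d = 22
  64a + 16b + 4c + d = 176
  216a + 36b + 6c + d = 610
Solving the system yields a = 3, b = -1, c = -1, d = 4.
So g(n) = 3n³ - n² - n + 4.
Check: g(4) = 176. ✓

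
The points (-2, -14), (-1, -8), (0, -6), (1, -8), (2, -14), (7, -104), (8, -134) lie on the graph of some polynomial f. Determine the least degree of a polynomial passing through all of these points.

Divided differences on the nodes -2, -1, 0, 1, 2, 7, 8:
  order 0: -14  -8  -6  -8  -14  -104  -134
  order 1: 6  2  -2  -6  -18  -30
  order 2: -2  -2  -2  -2  -2
  order 3: 0  0  0  0
  order 4: 0  0  0
  order 5: 0  0
  order 6: 0
The order-2 divided differences are all -2 (nonzero) and every higher order vanishes, so the data lies on a polynomial of degree exactly 2.

2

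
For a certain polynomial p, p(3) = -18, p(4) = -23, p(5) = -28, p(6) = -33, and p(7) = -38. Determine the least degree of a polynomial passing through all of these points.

1

Forward differences of the values at u = 3, 4, 5, 6, 7:
  p  : -18  -23  -28  -33  -38
  Δ  : -5  -5  -5  -5
  Δ^2: 0  0  0
  Δ^3: 0  0
  Δ^4: 0
The first differences are constant (-5) and nonzero, while all higher differences vanish, so the minimal degree is 1.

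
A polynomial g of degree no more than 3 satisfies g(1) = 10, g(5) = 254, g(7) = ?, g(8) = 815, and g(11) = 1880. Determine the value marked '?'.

580

The 4 known points determine the degree-3 polynomial uniquely.
Write g(t) = at^3 + bt^2 + ct + d. Substituting each data point gives a linear system:
  a + b + c + d = 10
  125a + 25b + 5c + d = 254
  512a + 64b + 8c + d = 815
  1331a + 121b + 11c + d = 1880
Solving the system yields a = 1, b = 4, c = 6, d = -1.
So g(t) = t^3 + 4t^2 + 6t - 1.
Then g(7) = 580.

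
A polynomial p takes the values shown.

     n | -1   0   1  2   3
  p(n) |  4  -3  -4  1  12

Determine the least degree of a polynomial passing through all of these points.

2

Forward differences of the values at n = -1, 0, 1, 2, 3:
  p  : 4  -3  -4  1  12
  Δ  : -7  -1  5  11
  Δ^2: 6  6  6
  Δ^3: 0  0
  Δ^4: 0
The second differences are constant (6) and nonzero, while all higher differences vanish, so the minimal degree is 2.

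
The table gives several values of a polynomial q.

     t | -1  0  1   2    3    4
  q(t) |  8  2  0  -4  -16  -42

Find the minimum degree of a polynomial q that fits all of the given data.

3

Forward differences of the values at t = -1, 0, 1, 2, 3, 4:
  q  : 8  2  0  -4  -16  -42
  Δ  : -6  -2  -4  -12  -26
  Δ^2: 4  -2  -8  -14
  Δ^3: -6  -6  -6
  Δ^4: 0  0
  Δ^5: 0
The third differences are constant (-6) and nonzero, while all higher differences vanish, so the minimal degree is 3.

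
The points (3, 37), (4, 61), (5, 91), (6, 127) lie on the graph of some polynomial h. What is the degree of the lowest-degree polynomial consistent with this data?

Forward differences of the values at x = 3, 4, 5, 6:
  h  : 37  61  91  127
  Δ  : 24  30  36
  Δ^2: 6  6
  Δ^3: 0
The second differences are constant (6) and nonzero, while all higher differences vanish, so the minimal degree is 2.

2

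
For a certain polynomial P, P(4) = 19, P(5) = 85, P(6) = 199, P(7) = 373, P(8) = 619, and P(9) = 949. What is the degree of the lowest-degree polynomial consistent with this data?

3

Forward differences of the values at s = 4, 5, 6, 7, 8, 9:
  P  : 19  85  199  373  619  949
  Δ  : 66  114  174  246  330
  Δ^2: 48  60  72  84
  Δ^3: 12  12  12
  Δ^4: 0  0
  Δ^5: 0
The third differences are constant (12) and nonzero, while all higher differences vanish, so the minimal degree is 3.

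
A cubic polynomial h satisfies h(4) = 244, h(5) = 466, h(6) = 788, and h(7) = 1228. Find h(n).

h(n) = 3n^3 + 5n^2 - 6n - 4

Using the Lagrange interpolation formula with nodes 4, 5, 6, 7:
  L_0(n) = (n - 5)(n - 6)(n - 7) / -6
  L_1(n) = (n - 4)(n - 6)(n - 7) / 2
  L_2(n) = (n - 4)(n - 5)(n - 7) / -2
  L_3(n) = (n - 4)(n - 5)(n - 6) / 6
Then h(n) = 244·L_0(n) + 466·L_1(n) + 788·L_2(n) + 1228·L_3(n).
Expanding and collecting terms gives h(n) = 3n³ + 5n² - 6n - 4.
Check: h(7) = 1228. ✓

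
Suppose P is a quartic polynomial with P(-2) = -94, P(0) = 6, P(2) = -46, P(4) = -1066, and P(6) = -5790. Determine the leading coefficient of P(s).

-5

Write P(s) = as^4 + bs^3 + cs^2 + ds + e. Substituting each data point gives a linear system:
  16a - 8b + 4c - 2d + e = -94
  e = 6
  16a + 8b + 4c + 2d + e = -46
  256a + 64b + 16c + 4d + e = -1066
  1296a + 216b + 36c + 6d + e = -5790
Solving the system yields a = -5, b = 3, c = 1, d = 0, e = 6.
So P(s) = -5s^4 + 3s^3 + s^2 + 6.
The leading coefficient is -5.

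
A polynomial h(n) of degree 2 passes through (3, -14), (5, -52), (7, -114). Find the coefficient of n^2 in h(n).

Write h(n) = an^2 + bn + c. Substituting each data point gives a linear system:
  9a + 3b + c = -14
  25a + 5b + c = -52
  49a + 7b + c = -114
Solving the system yields a = -3, b = 5, c = -2.
So h(n) = -3n^2 + 5n - 2.
The leading coefficient is -3.

-3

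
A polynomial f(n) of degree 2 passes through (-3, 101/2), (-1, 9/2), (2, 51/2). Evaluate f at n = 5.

Write f(n) = an^2 + bn + c. Substituting each data point gives a linear system:
  9a - 3b + c = 101/2
  a - b + c = 9/2
  4a + 2b + c = 51/2
Solving the system yields a = 6, b = 1, c = -1/2.
So f(n) = 6n^2 + n - 1/2.
Then f(5) = 309/2.

309/2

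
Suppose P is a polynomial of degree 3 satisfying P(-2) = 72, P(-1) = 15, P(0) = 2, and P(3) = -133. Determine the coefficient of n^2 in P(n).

Write P(n) = an^3 + bn^2 + cn + d. Substituting each data point gives a linear system:
  -8a + 4b - 2c + d = 72
  -a + b - c + d = 15
  d = 2
  27a + 9b + 3c + d = -133
Solving the system yields a = -6, b = 4, c = -3, d = 2.
So P(n) = -6n³ + 4n² - 3n + 2.
The coefficient of n^2 is 4.

4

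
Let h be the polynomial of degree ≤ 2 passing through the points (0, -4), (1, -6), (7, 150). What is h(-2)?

24

Using the Lagrange interpolation formula with nodes 0, 1, 7:
  L_0(s) = (s - 1)(s - 7) / 7
  L_1(s) = s(s - 7) / -6
  L_2(s) = s(s - 1) / 42
Then h(s) = -4·L_0(s) - 6·L_1(s) + 150·L_2(s).
Expanding and collecting terms gives h(s) = 4s² - 6s - 4.
Evaluating at s = -2: h(-2) = 24.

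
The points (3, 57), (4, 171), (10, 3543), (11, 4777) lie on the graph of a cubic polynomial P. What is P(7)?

Using the Lagrange interpolation formula with nodes 3, 4, 10, 11:
  L_0(s) = (s - 4)(s - 10)(s - 11) / -56
  L_1(s) = (s - 3)(s - 10)(s - 11) / 42
  L_2(s) = (s - 3)(s - 4)(s - 11) / -42
  L_3(s) = (s - 3)(s - 4)(s - 10) / 56
Then P(s) = 57·L_0(s) + 171·L_1(s) + 3543·L_2(s) + 4777·L_3(s).
Expanding and collecting terms gives P(s) = 4s³ - 4s² - 6s + 3.
Evaluating at s = 7: P(7) = 1137.

1137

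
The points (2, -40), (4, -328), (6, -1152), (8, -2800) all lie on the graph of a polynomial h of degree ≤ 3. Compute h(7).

-1855

Write h(n) = an^3 + bn^2 + cn + d. Substituting each data point gives a linear system:
  8a + 4b + 2c + d = -40
  64a + 16b + 4c + d = -328
  216a + 36b + 6c + d = -1152
  512a + 64b + 8c + d = -2800
Solving the system yields a = -6, b = 5, c = -6, d = 0.
So h(n) = -6n^3 + 5n^2 - 6n.
Then h(7) = -1855.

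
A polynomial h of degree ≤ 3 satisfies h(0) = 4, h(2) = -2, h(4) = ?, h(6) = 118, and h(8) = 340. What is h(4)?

The 4 known points determine the degree-3 polynomial uniquely.
Write h(t) = at^3 + bt^2 + ct + d. Substituting each data point gives a linear system:
  d = 4
  8a + 4b + 2c + d = -2
  216a + 36b + 6c + d = 118
  512a + 64b + 8c + d = 340
Solving the system yields a = 1, b = -5/2, c = -2, d = 4.
So h(t) = t³ - (5/2)t² - 2t + 4.
Then h(4) = 20.

20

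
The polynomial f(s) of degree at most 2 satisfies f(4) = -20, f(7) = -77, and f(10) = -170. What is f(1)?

Forward differences of the values at s = 4, 7, 10:
  f  : -20  -77  -170
  Δ  : -57  -93
  Δ^2: -36
The second differences are constant, confirming degree 2.
Interpolating (Newton forward form) and evaluating at s = 1 gives f(1) = 1.

1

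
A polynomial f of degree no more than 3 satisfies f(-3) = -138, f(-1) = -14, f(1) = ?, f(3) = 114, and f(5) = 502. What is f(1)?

The 4 known points determine the degree-3 polynomial uniquely.
Write f(s) = as^3 + bs^2 + cs + d. Substituting each data point gives a linear system:
  -27a + 9b - 3c + d = -138
  -a + b - c + d = -14
  27a + 9b + 3c + d = 114
  125a + 25b + 5c + d = 502
Solving the system yields a = 4, b = -1, c = 6, d = -3.
So f(s) = 4s^3 - s^2 + 6s - 3.
Then f(1) = 6.

6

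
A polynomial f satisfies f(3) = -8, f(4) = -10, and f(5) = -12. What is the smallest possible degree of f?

1

Forward differences of the values at u = 3, 4, 5:
  f  : -8  -10  -12
  Δ  : -2  -2
  Δ^2: 0
The first differences are constant (-2) and nonzero, while all higher differences vanish, so the minimal degree is 1.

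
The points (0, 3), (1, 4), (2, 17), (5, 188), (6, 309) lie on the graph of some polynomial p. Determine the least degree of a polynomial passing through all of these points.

Divided differences on the nodes 0, 1, 2, 5, 6:
  order 0: 3  4  17  188  309
  order 1: 1  13  57  121
  order 2: 6  11  16
  order 3: 1  1
  order 4: 0
The order-3 divided differences are all 1 (nonzero) and every higher order vanishes, so the data lies on a polynomial of degree exactly 3.

3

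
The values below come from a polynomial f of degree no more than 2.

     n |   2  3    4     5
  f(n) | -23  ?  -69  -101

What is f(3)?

-43

The 3 known points determine the degree-2 polynomial uniquely.
Write f(n) = an^2 + bn + c. Substituting each data point gives a linear system:
  4a + 2b + c = -23
  16a + 4b + c = -69
  25a + 5b + c = -101
Solving the system yields a = -3, b = -5, c = -1.
So f(n) = -3n^2 - 5n - 1.
Then f(3) = -43.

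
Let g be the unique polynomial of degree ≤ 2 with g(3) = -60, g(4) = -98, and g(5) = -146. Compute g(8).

Forward differences of the values at s = 3, 4, 5:
  g  : -60  -98  -146
  Δ  : -38  -48
  Δ^2: -10
The second differences are constant, confirming degree 2.
Interpolating (Newton forward form) and evaluating at s = 8 gives g(8) = -350.

-350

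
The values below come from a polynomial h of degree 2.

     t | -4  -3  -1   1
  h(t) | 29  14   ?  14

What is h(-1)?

The 3 known points determine the degree-2 polynomial uniquely.
Write h(t) = at^2 + bt + c. Substituting each data point gives a linear system:
  16a - 4b + c = 29
  9a - 3b + c = 14
  a + b + c = 14
Solving the system yields a = 3, b = 6, c = 5.
So h(t) = 3t^2 + 6t + 5.
Then h(-1) = 2.

2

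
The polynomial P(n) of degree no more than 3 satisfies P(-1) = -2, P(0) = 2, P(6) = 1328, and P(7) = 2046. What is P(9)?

4178

Write P(n) = an^3 + bn^2 + cn + d. Substituting each data point gives a linear system:
  -a + b - c + d = -2
  d = 2
  216a + 36b + 6c + d = 1328
  343a + 49b + 7c + d = 2046
Solving the system yields a = 5, b = 6, c = 5, d = 2.
So P(n) = 5n³ + 6n² + 5n + 2.
Then P(9) = 4178.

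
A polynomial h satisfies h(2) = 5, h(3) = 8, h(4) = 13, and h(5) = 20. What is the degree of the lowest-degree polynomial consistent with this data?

2

Forward differences of the values at n = 2, 3, 4, 5:
  h  : 5  8  13  20
  Δ  : 3  5  7
  Δ^2: 2  2
  Δ^3: 0
The second differences are constant (2) and nonzero, while all higher differences vanish, so the minimal degree is 2.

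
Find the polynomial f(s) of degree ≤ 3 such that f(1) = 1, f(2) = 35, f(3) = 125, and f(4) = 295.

Write f(s) = as^3 + bs^2 + cs + d. Substituting each data point gives a linear system:
  a + b + c + d = 1
  8a + 4b + 2c + d = 35
  27a + 9b + 3c + d = 125
  64a + 16b + 4c + d = 295
Solving the system yields a = 4, b = 4, c = -6, d = -1.
So f(s) = 4s³ + 4s² - 6s - 1.
Check: f(1) = 1. ✓

f(s) = 4s^3 + 4s^2 - 6s - 1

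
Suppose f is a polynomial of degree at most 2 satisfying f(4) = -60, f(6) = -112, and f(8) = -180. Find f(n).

f(n) = -2n^2 - 6n - 4

Using the Lagrange interpolation formula with nodes 4, 6, 8:
  L_0(n) = (n - 6)(n - 8) / 8
  L_1(n) = (n - 4)(n - 8) / -4
  L_2(n) = (n - 4)(n - 6) / 8
Then f(n) = -60·L_0(n) - 112·L_1(n) - 180·L_2(n).
Expanding and collecting terms gives f(n) = -2n^2 - 6n - 4.
Check: f(6) = -112. ✓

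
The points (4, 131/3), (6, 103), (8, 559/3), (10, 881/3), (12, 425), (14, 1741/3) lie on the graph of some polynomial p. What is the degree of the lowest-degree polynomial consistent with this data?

Forward differences of the values at s = 4, 6, 8, 10, 12, 14:
  p  : 131/3  103  559/3  881/3  425  1741/3
  Δ  : 178/3  250/3  322/3  394/3  466/3
  Δ^2: 24  24  24  24
  Δ^3: 0  0  0
  Δ^4: 0  0
  Δ^5: 0
The second differences are constant (24) and nonzero, while all higher differences vanish, so the minimal degree is 2.

2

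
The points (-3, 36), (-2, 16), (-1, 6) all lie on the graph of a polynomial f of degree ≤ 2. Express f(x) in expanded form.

f(x) = 5x^2 + 5x + 6

Using the Lagrange interpolation formula with nodes -3, -2, -1:
  L_0(x) = (x + 2)(x + 1) / 2
  L_1(x) = (x + 3)(x + 1) / -1
  L_2(x) = (x + 3)(x + 2) / 2
Then f(x) = 36·L_0(x) + 16·L_1(x) + 6·L_2(x).
Expanding and collecting terms gives f(x) = 5x² + 5x + 6.
Check: f(-2) = 16. ✓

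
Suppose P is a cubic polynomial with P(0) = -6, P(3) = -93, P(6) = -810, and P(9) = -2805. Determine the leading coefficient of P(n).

Write P(n) = an^3 + bn^2 + cn + d. Substituting each data point gives a linear system:
  d = -6
  27a + 9b + 3c + d = -93
  216a + 36b + 6c + d = -810
  729a + 81b + 9c + d = -2805
Solving the system yields a = -4, b = 1, c = 4, d = -6.
So P(n) = -4n^3 + n^2 + 4n - 6.
The leading coefficient is -4.

-4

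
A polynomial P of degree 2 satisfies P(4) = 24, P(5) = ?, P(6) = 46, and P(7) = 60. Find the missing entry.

The 3 known points determine the degree-2 polynomial uniquely.
Write P(x) = ax^2 + bx + c. Substituting each data point gives a linear system:
  16a + 4b + c = 24
  36a + 6b + c = 46
  49a + 7b + c = 60
Solving the system yields a = 1, b = 1, c = 4.
So P(x) = x^2 + x + 4.
Then P(5) = 34.

34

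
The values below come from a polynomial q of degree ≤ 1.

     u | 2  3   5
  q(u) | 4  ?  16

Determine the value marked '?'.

8

The 2 known points determine the degree-1 polynomial uniquely.
Write q(u) = au + b. Substituting each data point gives a linear system:
  2a + b = 4
  5a + b = 16
Solving the system yields a = 4, b = -4.
So q(u) = 4u - 4.
Then q(3) = 8.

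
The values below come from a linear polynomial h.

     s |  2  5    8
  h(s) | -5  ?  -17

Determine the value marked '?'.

The 2 known points determine the degree-1 polynomial uniquely.
Write h(s) = as + b. Substituting each data point gives a linear system:
  2a + b = -5
  8a + b = -17
Solving the system yields a = -2, b = -1.
So h(s) = -2s - 1.
Then h(5) = -11.

-11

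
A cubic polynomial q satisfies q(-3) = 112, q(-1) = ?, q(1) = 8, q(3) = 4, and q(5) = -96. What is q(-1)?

On equispaced nodes a degree-3 polynomial has vanishing fourth forward difference, so
  q(-3) - 4·q(-1) + 6·q(1) - 4·q(3) + q(5) = 0.
Substituting the known values and solving for q(-1):
  -4·q(-1) = -48
  q(-1) = 12.

12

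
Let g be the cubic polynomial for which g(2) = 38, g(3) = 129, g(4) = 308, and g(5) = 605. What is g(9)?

3573

Forward differences of the values at x = 2, 3, 4, 5:
  g  : 38  129  308  605
  Δ  : 91  179  297
  Δ^2: 88  118
  Δ^3: 30
The third differences are constant, confirming degree 3.
Interpolating (Newton forward form) and evaluating at x = 9 gives g(9) = 3573.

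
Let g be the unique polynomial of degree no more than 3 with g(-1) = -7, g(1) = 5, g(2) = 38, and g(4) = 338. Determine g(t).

g(t) = 6t^3 - 3t^2 + 2

Write g(t) = at^3 + bt^2 + ct + d. Substituting each data point gives a linear system:
  -a + b - c + d = -7
  a + b + c + d = 5
  8a + 4b + 2c + d = 38
  64a + 16b + 4c + d = 338
Solving the system yields a = 6, b = -3, c = 0, d = 2.
So g(t) = 6t^3 - 3t^2 + 2.
Check: g(2) = 38. ✓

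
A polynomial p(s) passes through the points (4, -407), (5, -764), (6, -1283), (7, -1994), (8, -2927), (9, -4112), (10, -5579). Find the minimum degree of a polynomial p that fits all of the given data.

3

Forward differences of the values at s = 4, 5, 6, 7, 8, 9, 10:
  p  : -407  -764  -1283  -1994  -2927  -4112  -5579
  Δ  : -357  -519  -711  -933  -1185  -1467
  Δ^2: -162  -192  -222  -252  -282
  Δ^3: -30  -30  -30  -30
  Δ^4: 0  0  0
  Δ^5: 0  0
  Δ^6: 0
The third differences are constant (-30) and nonzero, while all higher differences vanish, so the minimal degree is 3.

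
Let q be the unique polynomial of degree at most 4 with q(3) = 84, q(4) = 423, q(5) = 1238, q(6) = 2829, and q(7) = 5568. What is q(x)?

Write q(x) = ax^4 + bx^3 + cx^2 + dx + e. Substituting each data point gives a linear system:
  81a + 27b + 9c + 3d + e = 84
  256a + 64b + 16c + 4d + e = 423
  625a + 125b + 25c + 5d + e = 1238
  1296a + 216b + 36c + 6d + e = 2829
  2401a + 343b + 49c + 7d + e = 5568
Solving the system yields a = 3, b = -4, c = -5, d = -3, e = 3.
So q(x) = 3x^4 - 4x^3 - 5x^2 - 3x + 3.
Check: q(3) = 84. ✓

q(x) = 3x^4 - 4x^3 - 5x^2 - 3x + 3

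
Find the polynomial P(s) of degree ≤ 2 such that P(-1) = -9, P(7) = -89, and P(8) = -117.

P(s) = -2s^2 + 2s - 5

Using the Lagrange interpolation formula with nodes -1, 7, 8:
  L_0(s) = (s - 7)(s - 8) / 72
  L_1(s) = (s + 1)(s - 8) / -8
  L_2(s) = (s + 1)(s - 7) / 9
Then P(s) = -9·L_0(s) - 89·L_1(s) - 117·L_2(s).
Expanding and collecting terms gives P(s) = -2s² + 2s - 5.
Check: P(-1) = -9. ✓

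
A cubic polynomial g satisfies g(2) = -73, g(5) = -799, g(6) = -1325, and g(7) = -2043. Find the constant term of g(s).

1

Write g(s) = as^3 + bs^2 + cs + d. Substituting each data point gives a linear system:
  8a + 4b + 2c + d = -73
  125a + 25b + 5c + d = -799
  216a + 36b + 6c + d = -1325
  343a + 49b + 7c + d = -2043
Solving the system yields a = -5, b = -6, c = -5, d = 1.
So g(s) = -5s^3 - 6s^2 - 5s + 1.
The constant term is 1.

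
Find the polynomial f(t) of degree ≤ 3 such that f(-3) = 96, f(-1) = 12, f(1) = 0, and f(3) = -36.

f(t) = -2t^3 + 3t^2 - 4t + 3

Write f(t) = at^3 + bt^2 + ct + d. Substituting each data point gives a linear system:
  -27a + 9b - 3c + d = 96
  -a + b - c + d = 12
  a + b + c + d = 0
  27a + 9b + 3c + d = -36
Solving the system yields a = -2, b = 3, c = -4, d = 3.
So f(t) = -2t^3 + 3t^2 - 4t + 3.
Check: f(-1) = 12. ✓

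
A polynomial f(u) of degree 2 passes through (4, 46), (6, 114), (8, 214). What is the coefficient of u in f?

Write f(u) = au^2 + bu + c. Substituting each data point gives a linear system:
  16a + 4b + c = 46
  36a + 6b + c = 114
  64a + 8b + c = 214
Solving the system yields a = 4, b = -6, c = 6.
So f(u) = 4u^2 - 6u + 6.
The coefficient of u is -6.

-6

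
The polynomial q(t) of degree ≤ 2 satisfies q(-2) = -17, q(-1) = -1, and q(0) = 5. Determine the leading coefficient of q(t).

-5

Write q(t) = at^2 + bt + c. Substituting each data point gives a linear system:
  4a - 2b + c = -17
  a - b + c = -1
  c = 5
Solving the system yields a = -5, b = 1, c = 5.
So q(t) = -5t² + t + 5.
The leading coefficient is -5.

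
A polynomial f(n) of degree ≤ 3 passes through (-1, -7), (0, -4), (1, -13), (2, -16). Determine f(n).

Using the Lagrange interpolation formula with nodes -1, 0, 1, 2:
  L_0(n) = n(n - 1)(n - 2) / -6
  L_1(n) = (n + 1)(n - 1)(n - 2) / 2
  L_2(n) = (n + 1)n(n - 2) / -2
  L_3(n) = (n + 1)n(n - 1) / 6
Then f(n) = -7·L_0(n) - 4·L_1(n) - 13·L_2(n) - 16·L_3(n).
Expanding and collecting terms gives f(n) = 3n³ - 6n² - 6n - 4.
Check: f(0) = -4. ✓

f(n) = 3n^3 - 6n^2 - 6n - 4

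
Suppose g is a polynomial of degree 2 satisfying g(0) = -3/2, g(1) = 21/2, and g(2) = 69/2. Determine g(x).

Using the Lagrange interpolation formula with nodes 0, 1, 2:
  L_0(x) = (x - 1)(x - 2) / 2
  L_1(x) = x(x - 2) / -1
  L_2(x) = x(x - 1) / 2
Then g(x) = -3/2·L_0(x) + 21/2·L_1(x) + 69/2·L_2(x).
Expanding and collecting terms gives g(x) = 6x^2 + 6x - 3/2.
Check: g(0) = -3/2. ✓

g(x) = 6x^2 + 6x - 3/2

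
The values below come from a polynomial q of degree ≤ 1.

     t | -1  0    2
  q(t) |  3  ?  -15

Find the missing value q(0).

-3

The 2 known points determine the degree-1 polynomial uniquely.
Write q(t) = at + b. Substituting each data point gives a linear system:
  -a + b = 3
  2a + b = -15
Solving the system yields a = -6, b = -3.
So q(t) = -6t - 3.
Then q(0) = -3.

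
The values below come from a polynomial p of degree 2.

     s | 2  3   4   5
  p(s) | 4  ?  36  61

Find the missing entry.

17

The 3 known points determine the degree-2 polynomial uniquely.
Write p(s) = as^2 + bs + c. Substituting each data point gives a linear system:
  4a + 2b + c = 4
  16a + 4b + c = 36
  25a + 5b + c = 61
Solving the system yields a = 3, b = -2, c = -4.
So p(s) = 3s^2 - 2s - 4.
Then p(3) = 17.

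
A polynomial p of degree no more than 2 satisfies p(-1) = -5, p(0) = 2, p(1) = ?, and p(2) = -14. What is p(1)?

The 3 known points determine the degree-2 polynomial uniquely.
Write p(x) = ax^2 + bx + c. Substituting each data point gives a linear system:
  a - b + c = -5
  c = 2
  4a + 2b + c = -14
Solving the system yields a = -5, b = 2, c = 2.
So p(x) = -5x^2 + 2x + 2.
Then p(1) = -1.

-1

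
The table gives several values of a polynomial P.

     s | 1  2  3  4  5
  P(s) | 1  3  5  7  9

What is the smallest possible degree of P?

1

Forward differences of the values at s = 1, 2, 3, 4, 5:
  P  : 1  3  5  7  9
  Δ  : 2  2  2  2
  Δ^2: 0  0  0
  Δ^3: 0  0
  Δ^4: 0
The first differences are constant (2) and nonzero, while all higher differences vanish, so the minimal degree is 1.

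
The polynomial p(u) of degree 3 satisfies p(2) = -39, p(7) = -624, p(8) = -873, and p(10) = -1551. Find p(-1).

0

Using the Lagrange interpolation formula with nodes 2, 7, 8, 10:
  L_0(u) = (u - 7)(u - 8)(u - 10) / -240
  L_1(u) = (u - 2)(u - 8)(u - 10) / 15
  L_2(u) = (u - 2)(u - 7)(u - 10) / -12
  L_3(u) = (u - 2)(u - 7)(u - 8) / 48
Then p(u) = -39·L_0(u) - 624·L_1(u) - 873·L_2(u) - 1551·L_3(u).
Expanding and collecting terms gives p(u) = -u^3 - 5u^2 - 5u - 1.
Evaluating at u = -1: p(-1) = 0.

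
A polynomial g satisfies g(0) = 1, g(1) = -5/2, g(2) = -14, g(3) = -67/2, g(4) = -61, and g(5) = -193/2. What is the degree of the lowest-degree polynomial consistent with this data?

Forward differences of the values at u = 0, 1, 2, 3, 4, 5:
  g  : 1  -5/2  -14  -67/2  -61  -193/2
  Δ  : -7/2  -23/2  -39/2  -55/2  -71/2
  Δ^2: -8  -8  -8  -8
  Δ^3: 0  0  0
  Δ^4: 0  0
  Δ^5: 0
The second differences are constant (-8) and nonzero, while all higher differences vanish, so the minimal degree is 2.

2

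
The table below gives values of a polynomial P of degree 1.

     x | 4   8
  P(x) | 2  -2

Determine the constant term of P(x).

Write P(x) = ax + b. Substituting each data point gives a linear system:
  4a + b = 2
  8a + b = -2
Solving the system yields a = -1, b = 6.
So P(x) = -x + 6.
The constant term is 6.

6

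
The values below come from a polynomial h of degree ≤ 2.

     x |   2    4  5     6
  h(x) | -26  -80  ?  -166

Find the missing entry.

The 3 known points determine the degree-2 polynomial uniquely.
Write h(x) = ax^2 + bx + c. Substituting each data point gives a linear system:
  4a + 2b + c = -26
  16a + 4b + c = -80
  36a + 6b + c = -166
Solving the system yields a = -4, b = -3, c = -4.
So h(x) = -4x^2 - 3x - 4.
Then h(5) = -119.

-119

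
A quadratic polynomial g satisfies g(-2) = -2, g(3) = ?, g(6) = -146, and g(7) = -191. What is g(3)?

The 3 known points determine the degree-2 polynomial uniquely.
Write g(n) = an^2 + bn + c. Substituting each data point gives a linear system:
  4a - 2b + c = -2
  36a + 6b + c = -146
  49a + 7b + c = -191
Solving the system yields a = -3, b = -6, c = -2.
So g(n) = -3n^2 - 6n - 2.
Then g(3) = -47.

-47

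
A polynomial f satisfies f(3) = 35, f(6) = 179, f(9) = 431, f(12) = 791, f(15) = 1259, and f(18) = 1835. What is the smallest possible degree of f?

Forward differences of the values at s = 3, 6, 9, 12, 15, 18:
  f  : 35  179  431  791  1259  1835
  Δ  : 144  252  360  468  576
  Δ^2: 108  108  108  108
  Δ^3: 0  0  0
  Δ^4: 0  0
  Δ^5: 0
The second differences are constant (108) and nonzero, while all higher differences vanish, so the minimal degree is 2.

2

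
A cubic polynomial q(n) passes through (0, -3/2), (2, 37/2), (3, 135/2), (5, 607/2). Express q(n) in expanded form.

q(n) = 2n^3 + 3n^2 - 4n - 3/2

Write q(n) = an^3 + bn^2 + cn + d. Substituting each data point gives a linear system:
  d = -3/2
  8a + 4b + 2c + d = 37/2
  27a + 9b + 3c + d = 135/2
  125a + 25b + 5c + d = 607/2
Solving the system yields a = 2, b = 3, c = -4, d = -3/2.
So q(n) = 2n^3 + 3n^2 - 4n - 3/2.
Check: q(0) = -3/2. ✓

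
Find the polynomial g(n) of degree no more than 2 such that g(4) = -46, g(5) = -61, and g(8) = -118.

Using the Lagrange interpolation formula with nodes 4, 5, 8:
  L_0(n) = (n - 5)(n - 8) / 4
  L_1(n) = (n - 4)(n - 8) / -3
  L_2(n) = (n - 4)(n - 5) / 12
Then g(n) = -46·L_0(n) - 61·L_1(n) - 118·L_2(n).
Expanding and collecting terms gives g(n) = -n² - 6n - 6.
Check: g(4) = -46. ✓

g(n) = -n^2 - 6n - 6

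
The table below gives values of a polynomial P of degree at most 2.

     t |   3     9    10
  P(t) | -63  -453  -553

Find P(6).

-213

Write P(t) = at^2 + bt + c. Substituting each data point gives a linear system:
  9a + 3b + c = -63
  81a + 9b + c = -453
  100a + 10b + c = -553
Solving the system yields a = -5, b = -5, c = -3.
So P(t) = -5t^2 - 5t - 3.
Then P(6) = -213.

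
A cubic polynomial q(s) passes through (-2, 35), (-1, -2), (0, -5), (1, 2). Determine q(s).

Write q(s) = as^3 + bs^2 + cs + d. Substituting each data point gives a linear system:
  -8a + 4b - 2c + d = 35
  -a + b - c + d = -2
  d = -5
  a + b + c + d = 2
Solving the system yields a = -4, b = 5, c = 6, d = -5.
So q(s) = -4s^3 + 5s^2 + 6s - 5.
Check: q(1) = 2. ✓

q(s) = -4s^3 + 5s^2 + 6s - 5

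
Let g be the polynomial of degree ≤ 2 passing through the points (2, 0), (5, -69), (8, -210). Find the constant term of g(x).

Write g(x) = ax^2 + bx + c. Substituting each data point gives a linear system:
  4a + 2b + c = 0
  25a + 5b + c = -69
  64a + 8b + c = -210
Solving the system yields a = -4, b = 5, c = 6.
So g(x) = -4x^2 + 5x + 6.
The constant term is 6.

6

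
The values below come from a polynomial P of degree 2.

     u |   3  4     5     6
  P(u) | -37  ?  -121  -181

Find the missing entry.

The 3 known points determine the degree-2 polynomial uniquely.
Write P(u) = au^2 + bu + c. Substituting each data point gives a linear system:
  9a + 3b + c = -37
  25a + 5b + c = -121
  36a + 6b + c = -181
Solving the system yields a = -6, b = 6, c = -1.
So P(u) = -6u² + 6u - 1.
Then P(4) = -73.

-73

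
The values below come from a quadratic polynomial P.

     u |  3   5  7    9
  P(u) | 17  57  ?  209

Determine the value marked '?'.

The 3 known points determine the degree-2 polynomial uniquely.
Write P(u) = au^2 + bu + c. Substituting each data point gives a linear system:
  9a + 3b + c = 17
  25a + 5b + c = 57
  81a + 9b + c = 209
Solving the system yields a = 3, b = -4, c = 2.
So P(u) = 3u² - 4u + 2.
Then P(7) = 121.

121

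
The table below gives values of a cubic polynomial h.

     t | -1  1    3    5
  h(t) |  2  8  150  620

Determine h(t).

h(t) = 4t^3 + 5t^2 - t

Write h(t) = at^3 + bt^2 + ct + d. Substituting each data point gives a linear system:
  -a + b - c + d = 2
  a + b + c + d = 8
  27a + 9b + 3c + d = 150
  125a + 25b + 5c + d = 620
Solving the system yields a = 4, b = 5, c = -1, d = 0.
So h(t) = 4t³ + 5t² - t.
Check: h(3) = 150. ✓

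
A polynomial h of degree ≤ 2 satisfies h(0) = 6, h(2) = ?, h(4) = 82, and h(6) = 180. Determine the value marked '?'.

24

The 3 known points determine the degree-2 polynomial uniquely.
Write h(x) = ax^2 + bx + c. Substituting each data point gives a linear system:
  c = 6
  16a + 4b + c = 82
  36a + 6b + c = 180
Solving the system yields a = 5, b = -1, c = 6.
So h(x) = 5x^2 - x + 6.
Then h(2) = 24.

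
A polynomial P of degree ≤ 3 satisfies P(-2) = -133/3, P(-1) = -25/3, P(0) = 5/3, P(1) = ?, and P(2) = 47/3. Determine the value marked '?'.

The 4 known points determine the degree-3 polynomial uniquely.
Write P(u) = au^3 + bu^2 + cu + d. Substituting each data point gives a linear system:
  -8a + 4b - 2c + d = -133/3
  -a + b - c + d = -25/3
  d = 5/3
  8a + 4b + 2c + d = 47/3
Solving the system yields a = 3, b = -4, c = 3, d = 5/3.
So P(u) = 3u^3 - 4u^2 + 3u + 5/3.
Then P(1) = 11/3.

11/3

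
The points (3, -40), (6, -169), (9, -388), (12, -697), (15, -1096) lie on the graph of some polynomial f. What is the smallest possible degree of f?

2

Forward differences of the values at n = 3, 6, 9, 12, 15:
  f  : -40  -169  -388  -697  -1096
  Δ  : -129  -219  -309  -399
  Δ^2: -90  -90  -90
  Δ^3: 0  0
  Δ^4: 0
The second differences are constant (-90) and nonzero, while all higher differences vanish, so the minimal degree is 2.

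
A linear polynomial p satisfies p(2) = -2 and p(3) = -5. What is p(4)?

Using the Lagrange interpolation formula with nodes 2, 3:
  L_0(n) = (n - 3) / -1
  L_1(n) = (n - 2) / 1
Then p(n) = -2·L_0(n) - 5·L_1(n).
Expanding and collecting terms gives p(n) = -3n + 4.
Evaluating at n = 4: p(4) = -8.

-8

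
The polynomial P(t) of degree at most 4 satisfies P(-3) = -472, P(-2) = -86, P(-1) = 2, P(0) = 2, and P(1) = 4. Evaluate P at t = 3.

Forward differences of the values at t = -3, -2, -1, 0, 1:
  P  : -472  -86  2  2  4
  Δ  : 386  88  0  2
  Δ^2: -298  -88  2
  Δ^3: 210  90
  Δ^4: -120
The fourth differences are constant, confirming degree 4.
Interpolating (Newton forward form) and evaluating at t = 3 gives P(3) = -226.

-226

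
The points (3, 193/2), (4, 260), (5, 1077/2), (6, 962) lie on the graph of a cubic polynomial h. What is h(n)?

Using the Lagrange interpolation formula with nodes 3, 4, 5, 6:
  L_0(n) = (n - 4)(n - 5)(n - 6) / -6
  L_1(n) = (n - 3)(n - 5)(n - 6) / 2
  L_2(n) = (n - 3)(n - 4)(n - 6) / -2
  L_3(n) = (n - 3)(n - 4)(n - 5) / 6
Then h(n) = 193/2·L_0(n) + 260·L_1(n) + 1077/2·L_2(n) + 962·L_3(n).
Expanding and collecting terms gives h(n) = 5n^3 - (5/2)n^2 - 4n - 4.
Check: h(3) = 193/2. ✓

h(n) = 5n^3 - (5/2)n^2 - 4n - 4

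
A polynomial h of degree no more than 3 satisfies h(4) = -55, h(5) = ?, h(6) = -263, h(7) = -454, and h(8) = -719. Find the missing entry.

-134

On equispaced nodes a degree-3 polynomial has vanishing fourth forward difference, so
  h(4) - 4·h(5) + 6·h(6) - 4·h(7) + h(8) = 0.
Substituting the known values and solving for h(5):
  -4·h(5) = 536
  h(5) = -134.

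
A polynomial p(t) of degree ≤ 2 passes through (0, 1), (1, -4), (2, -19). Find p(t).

Write p(t) = at^2 + bt + c. Substituting each data point gives a linear system:
  c = 1
  a + b + c = -4
  4a + 2b + c = -19
Solving the system yields a = -5, b = 0, c = 1.
So p(t) = -5t^2 + 1.
Check: p(0) = 1. ✓

p(t) = -5t^2 + 1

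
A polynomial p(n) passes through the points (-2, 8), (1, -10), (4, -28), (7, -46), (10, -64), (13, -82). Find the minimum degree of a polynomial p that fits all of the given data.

Forward differences of the values at n = -2, 1, 4, 7, 10, 13:
  p  : 8  -10  -28  -46  -64  -82
  Δ  : -18  -18  -18  -18  -18
  Δ^2: 0  0  0  0
  Δ^3: 0  0  0
  Δ^4: 0  0
  Δ^5: 0
The first differences are constant (-18) and nonzero, while all higher differences vanish, so the minimal degree is 1.

1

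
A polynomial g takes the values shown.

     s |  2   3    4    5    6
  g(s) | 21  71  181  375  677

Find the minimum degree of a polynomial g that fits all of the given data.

Forward differences of the values at s = 2, 3, 4, 5, 6:
  g  : 21  71  181  375  677
  Δ  : 50  110  194  302
  Δ^2: 60  84  108
  Δ^3: 24  24
  Δ^4: 0
The third differences are constant (24) and nonzero, while all higher differences vanish, so the minimal degree is 3.

3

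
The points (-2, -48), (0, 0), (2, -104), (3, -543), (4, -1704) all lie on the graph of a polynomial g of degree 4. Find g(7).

-15519

Write g(x) = ax^4 + bx^3 + cx^2 + dx + e. Substituting each data point gives a linear system:
  16a - 8b + 4c - 2d + e = -48
  e = 0
  16a + 8b + 4c + 2d + e = -104
  81a + 27b + 9c + 3d + e = -543
  256a + 64b + 16c + 4d + e = -1704
Solving the system yields a = -6, b = -4, c = 5, d = 2, e = 0.
So g(x) = -6x⁴ - 4x³ + 5x² + 2x.
Then g(7) = -15519.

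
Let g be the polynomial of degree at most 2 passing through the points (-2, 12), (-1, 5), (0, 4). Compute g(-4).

Using the Lagrange interpolation formula with nodes -2, -1, 0:
  L_0(u) = (u + 1)u / 2
  L_1(u) = (u + 2)u / -1
  L_2(u) = (u + 2)(u + 1) / 2
Then g(u) = 12·L_0(u) + 5·L_1(u) + 4·L_2(u).
Expanding and collecting terms gives g(u) = 3u^2 + 2u + 4.
Evaluating at u = -4: g(-4) = 44.

44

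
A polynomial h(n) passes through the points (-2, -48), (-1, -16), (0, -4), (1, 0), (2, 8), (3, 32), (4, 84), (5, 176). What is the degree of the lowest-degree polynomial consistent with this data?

Forward differences of the values at n = -2, -1, 0, 1, 2, 3, 4, 5:
  h  : -48  -16  -4  0  8  32  84  176
  Δ  : 32  12  4  8  24  52  92
  Δ^2: -20  -8  4  16  28  40
  Δ^3: 12  12  12  12  12
  Δ^4: 0  0  0  0
  Δ^5: 0  0  0
  Δ^6: 0  0
  Δ^7: 0
The third differences are constant (12) and nonzero, while all higher differences vanish, so the minimal degree is 3.

3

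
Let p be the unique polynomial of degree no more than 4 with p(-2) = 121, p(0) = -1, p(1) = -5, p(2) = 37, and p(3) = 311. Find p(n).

Write p(n) = an^4 + bn^3 + cn^2 + dn + e. Substituting each data point gives a linear system:
  16a - 8b + 4c - 2d + e = 121
  e = -1
  a + b + c + d + e = -5
  16a + 8b + 4c + 2d + e = 37
  81a + 27b + 9c + 3d + e = 311
Solving the system yields a = 6, b = -5, c = -4, d = -1, e = -1.
So p(n) = 6n^4 - 5n^3 - 4n^2 - n - 1.
Check: p(1) = -5. ✓

p(n) = 6n^4 - 5n^3 - 4n^2 - n - 1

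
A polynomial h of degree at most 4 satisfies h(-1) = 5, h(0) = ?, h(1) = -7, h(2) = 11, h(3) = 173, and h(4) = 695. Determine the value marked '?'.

-1

The 5 known points determine the degree-4 polynomial uniquely.
Write h(t) = at^4 + bt^3 + ct^2 + dt + e. Substituting each data point gives a linear system:
  a - b + c - d + e = 5
  a + b + c + d + e = -7
  16a + 8b + 4c + 2d + e = 11
  81a + 27b + 9c + 3d + e = 173
  256a + 64b + 16c + 4d + e = 695
Solving the system yields a = 4, b = -4, c = -4, d = -2, e = -1.
So h(t) = 4t^4 - 4t^3 - 4t^2 - 2t - 1.
Then h(0) = -1.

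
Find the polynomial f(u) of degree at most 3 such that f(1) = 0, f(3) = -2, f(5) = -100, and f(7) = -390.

Write f(u) = au^3 + bu^2 + cu + d. Substituting each data point gives a linear system:
  a + b + c + d = 0
  27a + 9b + 3c + d = -2
  125a + 25b + 5c + d = -100
  343a + 49b + 7c + d = -390
Solving the system yields a = -2, b = 6, c = 1, d = -5.
So f(u) = -2u^3 + 6u^2 + u - 5.
Check: f(7) = -390. ✓

f(u) = -2u^3 + 6u^2 + u - 5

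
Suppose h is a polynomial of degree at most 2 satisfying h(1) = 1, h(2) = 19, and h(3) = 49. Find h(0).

-5

Forward differences of the values at u = 1, 2, 3:
  h  : 1  19  49
  Δ  : 18  30
  Δ^2: 12
The second differences are constant, confirming degree 2.
Interpolating (Newton forward form) and evaluating at u = 0 gives h(0) = -5.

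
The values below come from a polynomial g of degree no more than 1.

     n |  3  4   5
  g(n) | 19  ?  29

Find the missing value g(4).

24

On equispaced nodes a degree-1 polynomial has vanishing second forward difference, so
  g(3) - 2·g(4) + g(5) = 0.
Substituting the known values and solving for g(4):
  -2·g(4) = -48
  g(4) = 24.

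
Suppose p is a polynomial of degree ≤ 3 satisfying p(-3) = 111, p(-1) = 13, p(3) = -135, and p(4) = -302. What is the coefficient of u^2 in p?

Write p(u) = au^3 + bu^2 + cu + d. Substituting each data point gives a linear system:
  -27a + 9b - 3c + d = 111
  -a + b - c + d = 13
  27a + 9b + 3c + d = -135
  64a + 16b + 4c + d = -302
Solving the system yields a = -4, b = -2, c = -5, d = 6.
So p(u) = -4u^3 - 2u^2 - 5u + 6.
The coefficient of u^2 is -2.

-2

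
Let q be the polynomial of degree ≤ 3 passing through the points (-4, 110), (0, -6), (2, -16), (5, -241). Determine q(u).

Write q(u) = au^3 + bu^2 + cu + d. Substituting each data point gives a linear system:
  -64a + 16b - 4c + d = 110
  d = -6
  8a + 4b + 2c + d = -16
  125a + 25b + 5c + d = -241
Solving the system yields a = -2, b = 0, c = 3, d = -6.
So q(u) = -2u³ + 3u - 6.
Check: q(2) = -16. ✓

q(u) = -2u^3 + 3u - 6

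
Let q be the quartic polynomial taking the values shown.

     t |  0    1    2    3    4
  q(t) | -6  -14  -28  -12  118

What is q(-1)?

Forward differences of the values at t = 0, 1, 2, 3, 4:
  q  : -6  -14  -28  -12  118
  Δ  : -8  -14  16  130
  Δ^2: -6  30  114
  Δ^3: 36  84
  Δ^4: 48
The fourth differences are constant, confirming degree 4.
Interpolating (Newton forward form) and evaluating at t = -1 gives q(-1) = 8.

8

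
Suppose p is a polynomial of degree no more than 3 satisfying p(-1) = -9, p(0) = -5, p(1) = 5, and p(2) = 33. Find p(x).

p(x) = 2x^3 + 3x^2 + 5x - 5

Write p(x) = ax^3 + bx^2 + cx + d. Substituting each data point gives a linear system:
  -a + b - c + d = -9
  d = -5
  a + b + c + d = 5
  8a + 4b + 2c + d = 33
Solving the system yields a = 2, b = 3, c = 5, d = -5.
So p(x) = 2x³ + 3x² + 5x - 5.
Check: p(0) = -5. ✓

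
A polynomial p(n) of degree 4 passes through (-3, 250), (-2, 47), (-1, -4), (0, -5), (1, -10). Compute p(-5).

1760

Using the Lagrange interpolation formula with nodes -3, -2, -1, 0, 1:
  L_0(n) = (n + 2)(n + 1)n(n - 1) / 24
  L_1(n) = (n + 3)(n + 1)n(n - 1) / -6
  L_2(n) = (n + 3)(n + 2)n(n - 1) / 4
  L_3(n) = (n + 3)(n + 2)(n + 1)(n - 1) / -6
  L_4(n) = (n + 3)(n + 2)(n + 1)n / 24
Then p(n) = 250·L_0(n) + 47·L_1(n) - 4·L_2(n) - 5·L_3(n) - 10·L_4(n).
Expanding and collecting terms gives p(n) = 2n^4 - 5n^3 - 4n^2 + 2n - 5.
Evaluating at n = -5: p(-5) = 1760.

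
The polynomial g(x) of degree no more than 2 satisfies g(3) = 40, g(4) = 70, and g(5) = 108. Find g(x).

Write g(x) = ax^2 + bx + c. Substituting each data point gives a linear system:
  9a + 3b + c = 40
  16a + 4b + c = 70
  25a + 5b + c = 108
Solving the system yields a = 4, b = 2, c = -2.
So g(x) = 4x² + 2x - 2.
Check: g(4) = 70. ✓

g(x) = 4x^2 + 2x - 2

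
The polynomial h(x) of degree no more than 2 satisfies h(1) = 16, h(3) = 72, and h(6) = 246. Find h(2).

Write h(x) = ax^2 + bx + c. Substituting each data point gives a linear system:
  a + b + c = 16
  9a + 3b + c = 72
  36a + 6b + c = 246
Solving the system yields a = 6, b = 4, c = 6.
So h(x) = 6x^2 + 4x + 6.
Then h(2) = 38.

38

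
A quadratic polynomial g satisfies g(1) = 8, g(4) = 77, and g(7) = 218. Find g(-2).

11

Using the Lagrange interpolation formula with nodes 1, 4, 7:
  L_0(x) = (x - 4)(x - 7) / 18
  L_1(x) = (x - 1)(x - 7) / -9
  L_2(x) = (x - 1)(x - 4) / 18
Then g(x) = 8·L_0(x) + 77·L_1(x) + 218·L_2(x).
Expanding and collecting terms gives g(x) = 4x^2 + 3x + 1.
Evaluating at x = -2: g(-2) = 11.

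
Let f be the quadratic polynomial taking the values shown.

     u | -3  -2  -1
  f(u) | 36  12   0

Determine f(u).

Using the Lagrange interpolation formula with nodes -3, -2, -1:
  L_0(u) = (u + 2)(u + 1) / 2
  L_1(u) = (u + 3)(u + 1) / -1
  L_2(u) = (u + 3)(u + 2) / 2
Then f(u) = 36·L_0(u) + 12·L_1(u) + 0·L_2(u).
Expanding and collecting terms gives f(u) = 6u^2 + 6u.
Check: f(-1) = 0. ✓

f(u) = 6u^2 + 6u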